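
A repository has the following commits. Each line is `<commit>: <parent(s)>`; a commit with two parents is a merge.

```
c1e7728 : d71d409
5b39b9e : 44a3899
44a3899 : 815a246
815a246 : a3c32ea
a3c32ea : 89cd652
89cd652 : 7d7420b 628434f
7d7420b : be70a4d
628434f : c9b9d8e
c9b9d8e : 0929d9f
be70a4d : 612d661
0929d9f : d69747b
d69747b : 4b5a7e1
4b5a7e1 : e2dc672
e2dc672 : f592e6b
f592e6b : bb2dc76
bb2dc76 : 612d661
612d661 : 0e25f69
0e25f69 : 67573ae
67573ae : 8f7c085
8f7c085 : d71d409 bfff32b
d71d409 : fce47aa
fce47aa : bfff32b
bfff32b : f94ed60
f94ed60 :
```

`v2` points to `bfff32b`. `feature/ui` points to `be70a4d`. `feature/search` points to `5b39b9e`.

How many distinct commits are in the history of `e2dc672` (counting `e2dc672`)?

11

Walking parent pointers from e2dc672: reachable set = {0e25f69, 612d661, 67573ae, 8f7c085, bb2dc76, bfff32b, d71d409, e2dc672, f592e6b, f94ed60, fce47aa}.
That is 11 commits.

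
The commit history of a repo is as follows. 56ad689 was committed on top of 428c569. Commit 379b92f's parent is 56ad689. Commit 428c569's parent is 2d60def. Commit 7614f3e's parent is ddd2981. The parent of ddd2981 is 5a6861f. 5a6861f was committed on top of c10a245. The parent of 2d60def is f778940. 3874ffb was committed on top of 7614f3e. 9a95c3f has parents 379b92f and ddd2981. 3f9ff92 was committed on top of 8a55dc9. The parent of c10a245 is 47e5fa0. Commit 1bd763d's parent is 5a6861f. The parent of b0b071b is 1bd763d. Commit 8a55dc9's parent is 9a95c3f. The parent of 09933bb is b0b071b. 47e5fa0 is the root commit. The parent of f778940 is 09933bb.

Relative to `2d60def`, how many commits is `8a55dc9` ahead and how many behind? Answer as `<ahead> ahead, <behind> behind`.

Reachable from 8a55dc9: {09933bb, 1bd763d, 2d60def, 379b92f, 428c569, 47e5fa0, 56ad689, 5a6861f, 8a55dc9, 9a95c3f, b0b071b, c10a245, ddd2981, f778940}.
Reachable from 2d60def: {09933bb, 1bd763d, 2d60def, 47e5fa0, 5a6861f, b0b071b, c10a245, f778940}.
Only in 8a55dc9's history (ahead): {379b92f, 428c569, 56ad689, 8a55dc9, 9a95c3f, ddd2981} — 6.
Only in 2d60def's history (behind): {} — 0.

6 ahead, 0 behind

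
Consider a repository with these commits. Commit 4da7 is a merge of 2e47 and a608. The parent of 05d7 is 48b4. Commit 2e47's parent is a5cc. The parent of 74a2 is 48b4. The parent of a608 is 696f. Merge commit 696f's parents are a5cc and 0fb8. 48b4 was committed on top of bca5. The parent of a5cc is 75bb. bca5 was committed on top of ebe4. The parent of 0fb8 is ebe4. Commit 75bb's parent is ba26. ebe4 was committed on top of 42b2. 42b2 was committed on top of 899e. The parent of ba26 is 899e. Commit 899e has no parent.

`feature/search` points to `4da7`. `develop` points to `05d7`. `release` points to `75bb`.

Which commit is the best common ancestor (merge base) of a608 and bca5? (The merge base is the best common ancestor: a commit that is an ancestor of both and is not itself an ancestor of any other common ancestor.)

Ancestors of a608: {0fb8, 42b2, 696f, 75bb, 899e, a5cc, a608, ba26, ebe4}.
Ancestors of bca5: {42b2, 899e, bca5, ebe4}.
Common ancestors: {42b2, 899e, ebe4}.
Among these, ebe4 is not an ancestor of any other common ancestor — it is the merge base.

ebe4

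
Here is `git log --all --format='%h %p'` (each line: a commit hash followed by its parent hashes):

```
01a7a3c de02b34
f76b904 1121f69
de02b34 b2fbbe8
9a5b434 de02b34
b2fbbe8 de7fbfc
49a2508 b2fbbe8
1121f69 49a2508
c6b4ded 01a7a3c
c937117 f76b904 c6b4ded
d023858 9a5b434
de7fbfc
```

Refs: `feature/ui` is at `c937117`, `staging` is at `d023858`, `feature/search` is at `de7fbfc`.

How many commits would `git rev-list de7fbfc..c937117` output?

Reachable from c937117: {01a7a3c, 1121f69, 49a2508, b2fbbe8, c6b4ded, c937117, de02b34, de7fbfc, f76b904}.
Reachable from de7fbfc: {de7fbfc}.
In c937117's history but not de7fbfc's: {01a7a3c, 1121f69, 49a2508, b2fbbe8, c6b4ded, c937117, de02b34, f76b904} — 8 commits.

8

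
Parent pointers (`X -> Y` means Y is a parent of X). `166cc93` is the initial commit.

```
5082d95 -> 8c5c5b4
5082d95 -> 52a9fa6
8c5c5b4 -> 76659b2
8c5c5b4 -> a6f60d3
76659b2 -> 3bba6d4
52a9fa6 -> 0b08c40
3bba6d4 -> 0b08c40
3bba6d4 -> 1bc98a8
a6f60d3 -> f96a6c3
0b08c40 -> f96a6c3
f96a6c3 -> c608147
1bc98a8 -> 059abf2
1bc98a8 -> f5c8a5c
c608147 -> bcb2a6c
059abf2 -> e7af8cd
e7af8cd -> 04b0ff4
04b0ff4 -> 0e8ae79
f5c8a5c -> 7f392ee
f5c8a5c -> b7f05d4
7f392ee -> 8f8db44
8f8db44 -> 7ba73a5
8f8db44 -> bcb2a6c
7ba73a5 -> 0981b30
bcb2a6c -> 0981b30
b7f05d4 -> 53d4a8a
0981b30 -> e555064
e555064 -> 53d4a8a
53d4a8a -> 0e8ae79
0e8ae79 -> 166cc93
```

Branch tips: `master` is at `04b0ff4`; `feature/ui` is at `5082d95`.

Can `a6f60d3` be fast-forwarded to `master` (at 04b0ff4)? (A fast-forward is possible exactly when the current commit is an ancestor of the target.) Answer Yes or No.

No

A fast-forward from a6f60d3 to 04b0ff4 is possible iff a6f60d3 is an ancestor of 04b0ff4.
Ancestors of 04b0ff4: {04b0ff4, 0e8ae79, 166cc93}.
a6f60d3 is not among them, so fast-forward is not possible.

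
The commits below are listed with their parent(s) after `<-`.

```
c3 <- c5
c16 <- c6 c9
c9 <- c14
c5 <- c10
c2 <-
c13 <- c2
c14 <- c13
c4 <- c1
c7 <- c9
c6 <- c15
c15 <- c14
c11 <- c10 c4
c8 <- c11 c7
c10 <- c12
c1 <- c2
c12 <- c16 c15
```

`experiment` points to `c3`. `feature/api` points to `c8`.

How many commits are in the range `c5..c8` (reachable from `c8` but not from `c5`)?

5

Reachable from c8: {c1, c10, c11, c12, c13, c14, c15, c16, c2, c4, c6, c7, c8, c9}.
Reachable from c5: {c10, c12, c13, c14, c15, c16, c2, c5, c6, c9}.
In c8's history but not c5's: {c1, c11, c4, c7, c8} — 5 commits.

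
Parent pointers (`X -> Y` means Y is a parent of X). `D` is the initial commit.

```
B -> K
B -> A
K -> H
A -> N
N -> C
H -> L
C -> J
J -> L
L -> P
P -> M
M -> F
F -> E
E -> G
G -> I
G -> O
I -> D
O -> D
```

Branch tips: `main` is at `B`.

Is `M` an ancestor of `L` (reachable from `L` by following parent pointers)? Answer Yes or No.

Yes

Ancestors of L (commits reachable by following parents): {D, E, F, G, I, L, M, O, P}.
M is in that set, so it is an ancestor of L.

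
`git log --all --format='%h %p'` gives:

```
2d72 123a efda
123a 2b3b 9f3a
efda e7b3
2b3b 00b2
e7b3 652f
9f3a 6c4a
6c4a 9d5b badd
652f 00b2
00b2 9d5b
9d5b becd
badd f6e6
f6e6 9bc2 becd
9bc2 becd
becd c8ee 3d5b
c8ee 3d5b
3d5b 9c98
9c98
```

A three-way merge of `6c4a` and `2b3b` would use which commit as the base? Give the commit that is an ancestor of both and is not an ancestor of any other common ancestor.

9d5b

Ancestors of 6c4a: {3d5b, 6c4a, 9bc2, 9c98, 9d5b, badd, becd, c8ee, f6e6}.
Ancestors of 2b3b: {00b2, 2b3b, 3d5b, 9c98, 9d5b, becd, c8ee}.
Common ancestors: {3d5b, 9c98, 9d5b, becd, c8ee}.
Among these, 9d5b is not an ancestor of any other common ancestor — it is the merge base.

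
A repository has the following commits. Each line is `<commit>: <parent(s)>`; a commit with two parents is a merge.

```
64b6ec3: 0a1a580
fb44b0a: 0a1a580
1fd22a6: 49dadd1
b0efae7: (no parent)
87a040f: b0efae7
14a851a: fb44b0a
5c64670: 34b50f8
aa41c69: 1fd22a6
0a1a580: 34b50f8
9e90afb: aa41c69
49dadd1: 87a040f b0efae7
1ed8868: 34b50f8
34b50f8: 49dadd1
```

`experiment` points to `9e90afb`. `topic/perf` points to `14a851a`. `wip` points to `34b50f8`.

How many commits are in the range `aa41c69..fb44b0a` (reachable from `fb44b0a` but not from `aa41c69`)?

Reachable from fb44b0a: {0a1a580, 34b50f8, 49dadd1, 87a040f, b0efae7, fb44b0a}.
Reachable from aa41c69: {1fd22a6, 49dadd1, 87a040f, aa41c69, b0efae7}.
In fb44b0a's history but not aa41c69's: {0a1a580, 34b50f8, fb44b0a} — 3 commits.

3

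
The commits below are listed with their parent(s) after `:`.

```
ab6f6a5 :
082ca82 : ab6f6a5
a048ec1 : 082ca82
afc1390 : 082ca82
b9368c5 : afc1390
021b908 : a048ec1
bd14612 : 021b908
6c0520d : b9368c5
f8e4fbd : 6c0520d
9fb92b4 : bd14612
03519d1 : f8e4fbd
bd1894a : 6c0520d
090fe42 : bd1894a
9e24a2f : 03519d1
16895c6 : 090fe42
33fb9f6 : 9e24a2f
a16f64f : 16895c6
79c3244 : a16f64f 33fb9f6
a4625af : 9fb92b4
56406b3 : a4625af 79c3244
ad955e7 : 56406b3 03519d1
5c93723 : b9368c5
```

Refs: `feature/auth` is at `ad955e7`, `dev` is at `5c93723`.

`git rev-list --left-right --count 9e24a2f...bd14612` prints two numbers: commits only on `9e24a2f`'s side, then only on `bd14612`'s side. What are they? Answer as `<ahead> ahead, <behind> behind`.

Reachable from 9e24a2f: {03519d1, 082ca82, 6c0520d, 9e24a2f, ab6f6a5, afc1390, b9368c5, f8e4fbd}.
Reachable from bd14612: {021b908, 082ca82, a048ec1, ab6f6a5, bd14612}.
Only in 9e24a2f's history (ahead): {03519d1, 6c0520d, 9e24a2f, afc1390, b9368c5, f8e4fbd} — 6.
Only in bd14612's history (behind): {021b908, a048ec1, bd14612} — 3.

6 ahead, 3 behind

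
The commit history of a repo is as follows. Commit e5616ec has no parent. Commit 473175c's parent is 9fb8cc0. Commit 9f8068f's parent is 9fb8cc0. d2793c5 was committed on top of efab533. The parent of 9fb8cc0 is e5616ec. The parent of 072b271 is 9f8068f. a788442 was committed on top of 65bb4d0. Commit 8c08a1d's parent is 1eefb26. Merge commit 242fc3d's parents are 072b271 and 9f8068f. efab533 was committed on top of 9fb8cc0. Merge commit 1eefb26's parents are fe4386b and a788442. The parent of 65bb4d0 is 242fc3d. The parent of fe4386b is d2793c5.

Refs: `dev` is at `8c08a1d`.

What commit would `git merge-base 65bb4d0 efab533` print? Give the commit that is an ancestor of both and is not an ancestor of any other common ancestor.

Ancestors of 65bb4d0: {072b271, 242fc3d, 65bb4d0, 9f8068f, 9fb8cc0, e5616ec}.
Ancestors of efab533: {9fb8cc0, e5616ec, efab533}.
Common ancestors: {9fb8cc0, e5616ec}.
Among these, 9fb8cc0 is not an ancestor of any other common ancestor — it is the merge base.

9fb8cc0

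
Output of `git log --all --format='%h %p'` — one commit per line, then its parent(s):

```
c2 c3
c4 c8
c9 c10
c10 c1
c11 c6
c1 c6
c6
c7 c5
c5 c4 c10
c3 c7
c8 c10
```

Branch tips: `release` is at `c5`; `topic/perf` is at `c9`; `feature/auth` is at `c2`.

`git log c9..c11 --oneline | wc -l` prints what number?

1

Reachable from c11: {c11, c6}.
Reachable from c9: {c1, c10, c6, c9}.
In c11's history but not c9's: {c11} — 1 commit.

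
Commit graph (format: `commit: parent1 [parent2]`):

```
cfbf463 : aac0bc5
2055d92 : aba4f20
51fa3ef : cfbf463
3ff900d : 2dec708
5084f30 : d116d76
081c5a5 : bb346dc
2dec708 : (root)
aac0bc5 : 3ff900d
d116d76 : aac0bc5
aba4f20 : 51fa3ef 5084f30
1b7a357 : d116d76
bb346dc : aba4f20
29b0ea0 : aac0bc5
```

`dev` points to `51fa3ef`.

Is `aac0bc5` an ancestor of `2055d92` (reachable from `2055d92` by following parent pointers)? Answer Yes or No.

Yes

Ancestors of 2055d92 (commits reachable by following parents): {2055d92, 2dec708, 3ff900d, 5084f30, 51fa3ef, aac0bc5, aba4f20, cfbf463, d116d76}.
aac0bc5 is in that set, so it is an ancestor of 2055d92.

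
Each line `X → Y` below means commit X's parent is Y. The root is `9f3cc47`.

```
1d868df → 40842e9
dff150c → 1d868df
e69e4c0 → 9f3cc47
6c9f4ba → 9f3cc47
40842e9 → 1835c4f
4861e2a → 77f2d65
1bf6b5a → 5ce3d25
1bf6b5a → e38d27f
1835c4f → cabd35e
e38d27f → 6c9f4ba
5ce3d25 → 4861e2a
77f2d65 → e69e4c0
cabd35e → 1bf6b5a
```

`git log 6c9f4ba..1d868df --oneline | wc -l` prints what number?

Reachable from 1d868df: {1835c4f, 1bf6b5a, 1d868df, 40842e9, 4861e2a, 5ce3d25, 6c9f4ba, 77f2d65, 9f3cc47, cabd35e, e38d27f, e69e4c0}.
Reachable from 6c9f4ba: {6c9f4ba, 9f3cc47}.
In 1d868df's history but not 6c9f4ba's: {1835c4f, 1bf6b5a, 1d868df, 40842e9, 4861e2a, 5ce3d25, 77f2d65, cabd35e, e38d27f, e69e4c0} — 10 commits.

10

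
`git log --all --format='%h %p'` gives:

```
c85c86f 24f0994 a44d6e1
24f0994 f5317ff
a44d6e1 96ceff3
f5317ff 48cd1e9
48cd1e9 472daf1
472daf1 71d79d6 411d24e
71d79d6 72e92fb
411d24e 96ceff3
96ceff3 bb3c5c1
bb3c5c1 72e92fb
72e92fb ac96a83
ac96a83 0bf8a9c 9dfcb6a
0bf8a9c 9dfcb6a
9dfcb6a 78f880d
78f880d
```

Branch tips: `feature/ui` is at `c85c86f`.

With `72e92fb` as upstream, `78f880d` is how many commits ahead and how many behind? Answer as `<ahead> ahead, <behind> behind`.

0 ahead, 4 behind

Reachable from 78f880d: {78f880d}.
Reachable from 72e92fb: {0bf8a9c, 72e92fb, 78f880d, 9dfcb6a, ac96a83}.
Only in 78f880d's history (ahead): {} — 0.
Only in 72e92fb's history (behind): {0bf8a9c, 72e92fb, 9dfcb6a, ac96a83} — 4.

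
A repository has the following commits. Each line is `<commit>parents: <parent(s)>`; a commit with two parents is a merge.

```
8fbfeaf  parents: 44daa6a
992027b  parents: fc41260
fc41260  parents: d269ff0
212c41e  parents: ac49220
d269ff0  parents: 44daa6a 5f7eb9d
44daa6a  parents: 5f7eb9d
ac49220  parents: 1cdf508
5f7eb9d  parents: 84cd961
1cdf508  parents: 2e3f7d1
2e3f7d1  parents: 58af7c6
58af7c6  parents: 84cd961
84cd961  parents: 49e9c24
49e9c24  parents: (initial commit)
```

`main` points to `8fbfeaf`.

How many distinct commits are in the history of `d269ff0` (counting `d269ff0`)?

5

Walking parent pointers from d269ff0: reachable set = {44daa6a, 49e9c24, 5f7eb9d, 84cd961, d269ff0}.
That is 5 commits.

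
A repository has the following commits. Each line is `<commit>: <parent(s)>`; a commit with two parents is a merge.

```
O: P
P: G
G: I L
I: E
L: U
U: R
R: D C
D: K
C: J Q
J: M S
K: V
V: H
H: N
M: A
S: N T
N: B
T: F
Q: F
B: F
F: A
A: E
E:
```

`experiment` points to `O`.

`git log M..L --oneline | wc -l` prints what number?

15

Reachable from L: {A, B, C, D, E, F, H, J, K, L, M, N, Q, R, S, T, U, V}.
Reachable from M: {A, E, M}.
In L's history but not M's: {B, C, D, F, H, J, K, L, N, Q, R, S, T, U, V} — 15 commits.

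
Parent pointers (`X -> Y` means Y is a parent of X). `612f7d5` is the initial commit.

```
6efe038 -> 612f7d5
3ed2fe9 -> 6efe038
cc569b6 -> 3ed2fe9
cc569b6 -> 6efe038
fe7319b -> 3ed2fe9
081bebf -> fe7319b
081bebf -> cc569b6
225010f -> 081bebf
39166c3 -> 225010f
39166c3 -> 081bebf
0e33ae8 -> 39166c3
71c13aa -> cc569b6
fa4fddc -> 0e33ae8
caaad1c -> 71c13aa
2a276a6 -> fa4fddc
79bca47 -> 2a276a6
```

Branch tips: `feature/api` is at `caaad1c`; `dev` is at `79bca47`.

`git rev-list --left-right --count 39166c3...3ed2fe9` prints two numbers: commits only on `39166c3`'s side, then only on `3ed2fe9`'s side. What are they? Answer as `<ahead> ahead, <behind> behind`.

Reachable from 39166c3: {081bebf, 225010f, 39166c3, 3ed2fe9, 612f7d5, 6efe038, cc569b6, fe7319b}.
Reachable from 3ed2fe9: {3ed2fe9, 612f7d5, 6efe038}.
Only in 39166c3's history (ahead): {081bebf, 225010f, 39166c3, cc569b6, fe7319b} — 5.
Only in 3ed2fe9's history (behind): {} — 0.

5 ahead, 0 behind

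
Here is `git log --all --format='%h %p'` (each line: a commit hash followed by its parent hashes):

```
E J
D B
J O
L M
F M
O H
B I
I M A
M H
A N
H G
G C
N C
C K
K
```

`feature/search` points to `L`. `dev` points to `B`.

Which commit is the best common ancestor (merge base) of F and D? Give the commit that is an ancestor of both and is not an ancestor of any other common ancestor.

Ancestors of F: {C, F, G, H, K, M}.
Ancestors of D: {A, B, C, D, G, H, I, K, M, N}.
Common ancestors: {C, G, H, K, M}.
Among these, M is not an ancestor of any other common ancestor — it is the merge base.

M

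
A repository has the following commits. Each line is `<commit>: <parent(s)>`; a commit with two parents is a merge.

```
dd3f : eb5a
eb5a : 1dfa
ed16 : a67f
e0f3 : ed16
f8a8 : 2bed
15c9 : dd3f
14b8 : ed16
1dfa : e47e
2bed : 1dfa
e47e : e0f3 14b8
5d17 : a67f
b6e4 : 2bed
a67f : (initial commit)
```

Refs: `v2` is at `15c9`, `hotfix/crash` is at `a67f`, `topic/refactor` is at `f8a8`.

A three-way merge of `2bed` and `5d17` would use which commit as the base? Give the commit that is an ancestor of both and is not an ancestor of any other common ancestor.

a67f

Ancestors of 2bed: {14b8, 1dfa, 2bed, a67f, e0f3, e47e, ed16}.
Ancestors of 5d17: {5d17, a67f}.
Common ancestors: {a67f}.
The only common ancestor is a67f, so it is the merge base.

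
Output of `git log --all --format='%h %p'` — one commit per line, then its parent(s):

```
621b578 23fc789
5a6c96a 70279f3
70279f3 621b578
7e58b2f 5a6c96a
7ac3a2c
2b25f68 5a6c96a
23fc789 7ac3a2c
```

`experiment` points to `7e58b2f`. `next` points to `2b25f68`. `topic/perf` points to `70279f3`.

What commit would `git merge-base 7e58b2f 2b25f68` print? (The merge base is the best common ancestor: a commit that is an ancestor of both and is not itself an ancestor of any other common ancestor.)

5a6c96a

Ancestors of 7e58b2f: {23fc789, 5a6c96a, 621b578, 70279f3, 7ac3a2c, 7e58b2f}.
Ancestors of 2b25f68: {23fc789, 2b25f68, 5a6c96a, 621b578, 70279f3, 7ac3a2c}.
Common ancestors: {23fc789, 5a6c96a, 621b578, 70279f3, 7ac3a2c}.
Among these, 5a6c96a is not an ancestor of any other common ancestor — it is the merge base.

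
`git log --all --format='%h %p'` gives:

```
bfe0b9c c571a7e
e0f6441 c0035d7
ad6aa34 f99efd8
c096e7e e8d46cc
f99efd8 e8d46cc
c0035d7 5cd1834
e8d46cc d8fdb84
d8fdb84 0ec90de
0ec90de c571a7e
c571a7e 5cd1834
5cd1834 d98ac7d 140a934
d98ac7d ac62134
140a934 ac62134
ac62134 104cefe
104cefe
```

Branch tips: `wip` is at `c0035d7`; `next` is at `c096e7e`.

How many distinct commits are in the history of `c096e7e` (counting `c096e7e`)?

10

Walking parent pointers from c096e7e: reachable set = {0ec90de, 104cefe, 140a934, 5cd1834, ac62134, c096e7e, c571a7e, d8fdb84, d98ac7d, e8d46cc}.
That is 10 commits.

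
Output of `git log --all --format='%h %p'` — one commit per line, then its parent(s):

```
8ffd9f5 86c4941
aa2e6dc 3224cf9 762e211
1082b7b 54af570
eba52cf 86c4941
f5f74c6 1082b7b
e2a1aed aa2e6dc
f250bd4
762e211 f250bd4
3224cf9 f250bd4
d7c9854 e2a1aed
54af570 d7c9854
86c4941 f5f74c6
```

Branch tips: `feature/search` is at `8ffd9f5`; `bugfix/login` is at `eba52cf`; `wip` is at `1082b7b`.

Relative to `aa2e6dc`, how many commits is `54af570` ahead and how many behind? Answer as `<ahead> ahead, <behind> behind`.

Reachable from 54af570: {3224cf9, 54af570, 762e211, aa2e6dc, d7c9854, e2a1aed, f250bd4}.
Reachable from aa2e6dc: {3224cf9, 762e211, aa2e6dc, f250bd4}.
Only in 54af570's history (ahead): {54af570, d7c9854, e2a1aed} — 3.
Only in aa2e6dc's history (behind): {} — 0.

3 ahead, 0 behind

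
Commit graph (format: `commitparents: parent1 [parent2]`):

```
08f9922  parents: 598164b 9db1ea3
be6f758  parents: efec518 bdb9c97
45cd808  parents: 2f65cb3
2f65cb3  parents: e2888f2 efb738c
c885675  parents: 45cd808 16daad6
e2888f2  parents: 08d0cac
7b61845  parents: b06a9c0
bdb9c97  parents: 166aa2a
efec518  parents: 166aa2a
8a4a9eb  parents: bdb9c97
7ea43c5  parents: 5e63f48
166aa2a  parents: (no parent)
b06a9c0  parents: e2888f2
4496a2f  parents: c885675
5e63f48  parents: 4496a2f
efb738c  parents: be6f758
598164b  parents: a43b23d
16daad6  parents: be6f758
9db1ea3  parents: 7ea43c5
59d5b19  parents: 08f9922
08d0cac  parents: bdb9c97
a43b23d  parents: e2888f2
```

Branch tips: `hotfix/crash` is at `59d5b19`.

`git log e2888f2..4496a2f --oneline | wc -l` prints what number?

8

Reachable from 4496a2f: {08d0cac, 166aa2a, 16daad6, 2f65cb3, 4496a2f, 45cd808, bdb9c97, be6f758, c885675, e2888f2, efb738c, efec518}.
Reachable from e2888f2: {08d0cac, 166aa2a, bdb9c97, e2888f2}.
In 4496a2f's history but not e2888f2's: {16daad6, 2f65cb3, 4496a2f, 45cd808, be6f758, c885675, efb738c, efec518} — 8 commits.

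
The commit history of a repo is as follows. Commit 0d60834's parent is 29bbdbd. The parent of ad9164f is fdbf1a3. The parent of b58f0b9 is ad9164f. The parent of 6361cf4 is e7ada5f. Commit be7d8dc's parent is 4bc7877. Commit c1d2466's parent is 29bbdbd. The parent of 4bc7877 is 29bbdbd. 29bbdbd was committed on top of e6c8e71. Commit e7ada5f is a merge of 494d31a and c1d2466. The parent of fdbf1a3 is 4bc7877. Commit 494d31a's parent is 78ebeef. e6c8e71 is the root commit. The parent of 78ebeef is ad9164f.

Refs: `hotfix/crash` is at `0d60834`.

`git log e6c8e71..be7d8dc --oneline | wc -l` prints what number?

Reachable from be7d8dc: {29bbdbd, 4bc7877, be7d8dc, e6c8e71}.
Reachable from e6c8e71: {e6c8e71}.
In be7d8dc's history but not e6c8e71's: {29bbdbd, 4bc7877, be7d8dc} — 3 commits.

3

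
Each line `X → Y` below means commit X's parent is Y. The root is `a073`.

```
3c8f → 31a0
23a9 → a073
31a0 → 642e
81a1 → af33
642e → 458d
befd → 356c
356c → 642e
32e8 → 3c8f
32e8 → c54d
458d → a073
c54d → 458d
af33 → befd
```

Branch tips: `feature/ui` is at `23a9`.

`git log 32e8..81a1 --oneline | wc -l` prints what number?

4

Reachable from 81a1: {356c, 458d, 642e, 81a1, a073, af33, befd}.
Reachable from 32e8: {31a0, 32e8, 3c8f, 458d, 642e, a073, c54d}.
In 81a1's history but not 32e8's: {356c, 81a1, af33, befd} — 4 commits.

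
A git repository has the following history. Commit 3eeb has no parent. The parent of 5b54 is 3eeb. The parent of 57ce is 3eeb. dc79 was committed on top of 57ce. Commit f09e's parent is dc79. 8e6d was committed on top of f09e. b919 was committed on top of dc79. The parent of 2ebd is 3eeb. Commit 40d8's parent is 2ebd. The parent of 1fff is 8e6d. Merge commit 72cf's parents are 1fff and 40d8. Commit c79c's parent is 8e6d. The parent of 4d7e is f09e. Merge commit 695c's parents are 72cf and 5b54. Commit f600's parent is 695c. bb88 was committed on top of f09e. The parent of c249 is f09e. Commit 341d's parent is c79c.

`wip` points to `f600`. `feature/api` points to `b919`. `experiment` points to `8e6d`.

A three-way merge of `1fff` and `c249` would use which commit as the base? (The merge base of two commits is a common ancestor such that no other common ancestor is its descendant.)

Ancestors of 1fff: {1fff, 3eeb, 57ce, 8e6d, dc79, f09e}.
Ancestors of c249: {3eeb, 57ce, c249, dc79, f09e}.
Common ancestors: {3eeb, 57ce, dc79, f09e}.
Among these, f09e is not an ancestor of any other common ancestor — it is the merge base.

f09e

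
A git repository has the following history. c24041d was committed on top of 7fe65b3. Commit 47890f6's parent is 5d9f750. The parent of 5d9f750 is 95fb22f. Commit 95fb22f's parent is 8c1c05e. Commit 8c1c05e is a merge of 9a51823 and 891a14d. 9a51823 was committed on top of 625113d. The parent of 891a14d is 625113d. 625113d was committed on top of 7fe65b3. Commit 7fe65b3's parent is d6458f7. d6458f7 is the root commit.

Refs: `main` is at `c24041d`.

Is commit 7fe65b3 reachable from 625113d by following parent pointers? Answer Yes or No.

Yes

Ancestors of 625113d (commits reachable by following parents): {625113d, 7fe65b3, d6458f7}.
7fe65b3 is in that set, so it is an ancestor of 625113d.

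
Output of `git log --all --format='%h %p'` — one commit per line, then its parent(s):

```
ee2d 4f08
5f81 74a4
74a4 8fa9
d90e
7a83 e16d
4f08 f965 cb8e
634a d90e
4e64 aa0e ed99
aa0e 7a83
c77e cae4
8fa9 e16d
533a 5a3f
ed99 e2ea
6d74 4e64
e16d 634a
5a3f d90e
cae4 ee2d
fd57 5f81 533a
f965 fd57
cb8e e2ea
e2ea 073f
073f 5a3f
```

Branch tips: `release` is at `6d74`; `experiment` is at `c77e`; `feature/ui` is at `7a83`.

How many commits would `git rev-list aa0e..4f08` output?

11

Reachable from 4f08: {073f, 4f08, 533a, 5a3f, 5f81, 634a, 74a4, 8fa9, cb8e, d90e, e16d, e2ea, f965, fd57}.
Reachable from aa0e: {634a, 7a83, aa0e, d90e, e16d}.
In 4f08's history but not aa0e's: {073f, 4f08, 533a, 5a3f, 5f81, 74a4, 8fa9, cb8e, e2ea, f965, fd57} — 11 commits.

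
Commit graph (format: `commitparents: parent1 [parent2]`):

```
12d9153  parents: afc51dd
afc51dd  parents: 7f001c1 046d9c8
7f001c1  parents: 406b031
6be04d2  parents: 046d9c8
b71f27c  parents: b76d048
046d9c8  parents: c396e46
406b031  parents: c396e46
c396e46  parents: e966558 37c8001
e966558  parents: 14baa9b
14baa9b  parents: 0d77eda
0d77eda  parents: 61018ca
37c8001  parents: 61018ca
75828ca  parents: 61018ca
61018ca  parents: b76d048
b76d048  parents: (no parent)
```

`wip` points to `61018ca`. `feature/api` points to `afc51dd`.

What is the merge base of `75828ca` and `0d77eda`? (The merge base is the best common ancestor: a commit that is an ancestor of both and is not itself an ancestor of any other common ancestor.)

Ancestors of 75828ca: {61018ca, 75828ca, b76d048}.
Ancestors of 0d77eda: {0d77eda, 61018ca, b76d048}.
Common ancestors: {61018ca, b76d048}.
Among these, 61018ca is not an ancestor of any other common ancestor — it is the merge base.

61018ca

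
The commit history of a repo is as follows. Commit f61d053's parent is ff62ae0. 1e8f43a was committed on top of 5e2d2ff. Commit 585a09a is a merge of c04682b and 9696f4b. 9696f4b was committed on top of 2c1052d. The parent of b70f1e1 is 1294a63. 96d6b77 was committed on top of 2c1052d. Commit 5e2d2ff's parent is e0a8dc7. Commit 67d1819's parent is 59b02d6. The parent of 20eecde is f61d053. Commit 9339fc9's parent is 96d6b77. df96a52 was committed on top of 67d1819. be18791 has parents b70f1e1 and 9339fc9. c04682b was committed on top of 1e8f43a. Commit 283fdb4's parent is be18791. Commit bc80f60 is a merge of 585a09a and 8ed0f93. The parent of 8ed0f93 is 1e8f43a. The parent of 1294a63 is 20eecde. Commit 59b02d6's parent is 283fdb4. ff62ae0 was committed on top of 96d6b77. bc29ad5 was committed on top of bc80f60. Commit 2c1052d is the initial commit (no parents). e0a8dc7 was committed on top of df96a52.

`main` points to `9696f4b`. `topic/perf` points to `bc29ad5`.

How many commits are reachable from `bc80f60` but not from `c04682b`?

4

Reachable from bc80f60: {1294a63, 1e8f43a, 20eecde, 283fdb4, 2c1052d, 585a09a, 59b02d6, 5e2d2ff, 67d1819, 8ed0f93, 9339fc9, 9696f4b, 96d6b77, b70f1e1, bc80f60, be18791, c04682b, df96a52, e0a8dc7, f61d053, ff62ae0}.
Reachable from c04682b: {1294a63, 1e8f43a, 20eecde, 283fdb4, 2c1052d, 59b02d6, 5e2d2ff, 67d1819, 9339fc9, 96d6b77, b70f1e1, be18791, c04682b, df96a52, e0a8dc7, f61d053, ff62ae0}.
In bc80f60's history but not c04682b's: {585a09a, 8ed0f93, 9696f4b, bc80f60} — 4 commits.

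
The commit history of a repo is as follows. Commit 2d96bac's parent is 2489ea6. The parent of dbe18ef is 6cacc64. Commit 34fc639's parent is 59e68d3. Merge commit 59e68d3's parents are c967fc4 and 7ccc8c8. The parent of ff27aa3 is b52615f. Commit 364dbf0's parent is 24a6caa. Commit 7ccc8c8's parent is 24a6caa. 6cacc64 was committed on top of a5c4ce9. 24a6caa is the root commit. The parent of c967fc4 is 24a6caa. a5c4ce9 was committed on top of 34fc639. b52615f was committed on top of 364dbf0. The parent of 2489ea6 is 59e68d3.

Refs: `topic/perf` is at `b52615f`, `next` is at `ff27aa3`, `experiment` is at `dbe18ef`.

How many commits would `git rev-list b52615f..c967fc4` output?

Reachable from c967fc4: {24a6caa, c967fc4}.
Reachable from b52615f: {24a6caa, 364dbf0, b52615f}.
In c967fc4's history but not b52615f's: {c967fc4} — 1 commit.

1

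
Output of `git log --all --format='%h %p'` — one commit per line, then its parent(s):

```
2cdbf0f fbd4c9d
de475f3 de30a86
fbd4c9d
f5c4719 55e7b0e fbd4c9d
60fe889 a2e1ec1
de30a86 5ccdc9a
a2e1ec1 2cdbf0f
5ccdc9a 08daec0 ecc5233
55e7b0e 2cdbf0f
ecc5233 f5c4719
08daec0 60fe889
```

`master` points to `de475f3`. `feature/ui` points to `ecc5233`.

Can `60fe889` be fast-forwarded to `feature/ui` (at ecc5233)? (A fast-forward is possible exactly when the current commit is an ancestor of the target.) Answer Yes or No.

A fast-forward from 60fe889 to ecc5233 is possible iff 60fe889 is an ancestor of ecc5233.
Ancestors of ecc5233: {2cdbf0f, 55e7b0e, ecc5233, f5c4719, fbd4c9d}.
60fe889 is not among them, so fast-forward is not possible.

No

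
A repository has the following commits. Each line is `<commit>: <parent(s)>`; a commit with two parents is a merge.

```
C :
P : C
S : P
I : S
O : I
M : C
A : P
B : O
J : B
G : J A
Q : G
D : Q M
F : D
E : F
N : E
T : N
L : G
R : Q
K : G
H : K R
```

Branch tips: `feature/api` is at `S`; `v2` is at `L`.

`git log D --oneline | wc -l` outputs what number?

Walking parent pointers from D: reachable set = {A, B, C, D, G, I, J, M, O, P, Q, S}.
That is 12 commits.

12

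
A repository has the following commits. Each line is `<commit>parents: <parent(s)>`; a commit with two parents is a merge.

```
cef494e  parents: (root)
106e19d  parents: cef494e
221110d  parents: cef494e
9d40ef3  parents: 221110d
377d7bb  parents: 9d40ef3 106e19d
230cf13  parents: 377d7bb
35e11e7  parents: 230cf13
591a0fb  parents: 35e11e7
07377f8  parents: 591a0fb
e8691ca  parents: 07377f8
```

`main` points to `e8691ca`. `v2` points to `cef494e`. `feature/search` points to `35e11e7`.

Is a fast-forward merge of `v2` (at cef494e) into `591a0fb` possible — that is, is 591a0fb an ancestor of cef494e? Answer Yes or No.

A fast-forward from 591a0fb to cef494e is possible iff 591a0fb is an ancestor of cef494e.
Ancestors of cef494e: {cef494e}.
591a0fb is not among them, so fast-forward is not possible.

No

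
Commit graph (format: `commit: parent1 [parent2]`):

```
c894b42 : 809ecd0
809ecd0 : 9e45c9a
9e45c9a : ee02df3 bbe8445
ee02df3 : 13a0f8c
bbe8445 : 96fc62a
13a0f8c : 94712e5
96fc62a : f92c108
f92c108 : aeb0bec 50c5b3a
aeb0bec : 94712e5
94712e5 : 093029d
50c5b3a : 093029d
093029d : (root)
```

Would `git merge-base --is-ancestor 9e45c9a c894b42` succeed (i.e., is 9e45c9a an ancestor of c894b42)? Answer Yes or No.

Ancestors of c894b42 (commits reachable by following parents): {093029d, 13a0f8c, 50c5b3a, 809ecd0, 94712e5, 96fc62a, 9e45c9a, aeb0bec, bbe8445, c894b42, ee02df3, f92c108}.
9e45c9a is in that set, so it is an ancestor of c894b42.

Yes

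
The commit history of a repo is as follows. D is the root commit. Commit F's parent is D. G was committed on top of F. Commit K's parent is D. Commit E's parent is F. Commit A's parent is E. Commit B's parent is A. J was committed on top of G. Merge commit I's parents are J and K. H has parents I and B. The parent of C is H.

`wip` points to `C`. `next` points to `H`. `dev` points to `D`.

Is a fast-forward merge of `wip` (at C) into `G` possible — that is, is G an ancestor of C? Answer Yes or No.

A fast-forward from G to C is possible iff G is an ancestor of C.
Ancestors of C: {A, B, C, D, E, F, G, H, I, J, K}.
G is among them, so fast-forward is possible.

Yes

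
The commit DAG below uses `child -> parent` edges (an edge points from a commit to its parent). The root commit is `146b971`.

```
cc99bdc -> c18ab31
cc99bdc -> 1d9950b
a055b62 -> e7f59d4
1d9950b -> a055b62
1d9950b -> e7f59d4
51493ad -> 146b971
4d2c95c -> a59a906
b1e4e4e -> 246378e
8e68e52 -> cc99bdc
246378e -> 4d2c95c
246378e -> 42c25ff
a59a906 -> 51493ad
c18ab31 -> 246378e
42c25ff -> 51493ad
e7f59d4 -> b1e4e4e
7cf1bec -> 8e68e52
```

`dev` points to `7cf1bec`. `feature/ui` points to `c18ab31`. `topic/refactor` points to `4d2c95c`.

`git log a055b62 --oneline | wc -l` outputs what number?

9

Walking parent pointers from a055b62: reachable set = {146b971, 246378e, 42c25ff, 4d2c95c, 51493ad, a055b62, a59a906, b1e4e4e, e7f59d4}.
That is 9 commits.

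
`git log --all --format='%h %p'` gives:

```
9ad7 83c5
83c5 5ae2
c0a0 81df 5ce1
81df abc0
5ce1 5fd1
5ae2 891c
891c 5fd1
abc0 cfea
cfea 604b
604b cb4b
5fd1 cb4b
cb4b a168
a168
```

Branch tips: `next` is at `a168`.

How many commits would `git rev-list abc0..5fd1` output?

Reachable from 5fd1: {5fd1, a168, cb4b}.
Reachable from abc0: {604b, a168, abc0, cb4b, cfea}.
In 5fd1's history but not abc0's: {5fd1} — 1 commit.

1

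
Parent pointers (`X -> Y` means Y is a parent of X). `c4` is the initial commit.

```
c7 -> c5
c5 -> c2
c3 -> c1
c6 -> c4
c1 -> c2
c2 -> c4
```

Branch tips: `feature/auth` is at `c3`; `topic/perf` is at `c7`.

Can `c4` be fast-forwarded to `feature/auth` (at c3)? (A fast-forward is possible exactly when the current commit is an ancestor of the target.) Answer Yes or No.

Yes

A fast-forward from c4 to c3 is possible iff c4 is an ancestor of c3.
Ancestors of c3: {c1, c2, c3, c4}.
c4 is among them, so fast-forward is possible.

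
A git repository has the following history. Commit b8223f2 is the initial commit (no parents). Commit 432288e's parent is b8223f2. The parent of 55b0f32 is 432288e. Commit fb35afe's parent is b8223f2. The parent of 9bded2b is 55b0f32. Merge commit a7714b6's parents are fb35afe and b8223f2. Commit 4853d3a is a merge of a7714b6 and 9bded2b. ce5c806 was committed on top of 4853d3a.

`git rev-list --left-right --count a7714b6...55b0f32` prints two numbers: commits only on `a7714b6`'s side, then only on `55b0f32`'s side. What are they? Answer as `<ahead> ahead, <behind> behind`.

Reachable from a7714b6: {a7714b6, b8223f2, fb35afe}.
Reachable from 55b0f32: {432288e, 55b0f32, b8223f2}.
Only in a7714b6's history (ahead): {a7714b6, fb35afe} — 2.
Only in 55b0f32's history (behind): {432288e, 55b0f32} — 2.

2 ahead, 2 behind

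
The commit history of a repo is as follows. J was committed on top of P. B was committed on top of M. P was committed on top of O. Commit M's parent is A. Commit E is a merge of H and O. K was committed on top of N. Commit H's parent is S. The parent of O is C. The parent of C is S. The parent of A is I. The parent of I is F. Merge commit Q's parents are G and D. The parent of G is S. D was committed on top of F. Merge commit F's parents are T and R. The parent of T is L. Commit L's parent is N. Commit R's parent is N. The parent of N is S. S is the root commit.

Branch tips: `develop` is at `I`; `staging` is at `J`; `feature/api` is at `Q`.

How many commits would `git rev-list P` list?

Walking parent pointers from P: reachable set = {C, O, P, S}.
That is 4 commits.

4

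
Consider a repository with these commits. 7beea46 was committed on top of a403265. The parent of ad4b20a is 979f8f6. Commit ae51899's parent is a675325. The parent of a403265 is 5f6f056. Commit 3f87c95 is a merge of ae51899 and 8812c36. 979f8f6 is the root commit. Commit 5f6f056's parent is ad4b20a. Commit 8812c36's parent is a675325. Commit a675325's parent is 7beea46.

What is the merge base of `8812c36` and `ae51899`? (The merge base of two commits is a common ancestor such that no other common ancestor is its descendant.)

a675325

Ancestors of 8812c36: {5f6f056, 7beea46, 8812c36, 979f8f6, a403265, a675325, ad4b20a}.
Ancestors of ae51899: {5f6f056, 7beea46, 979f8f6, a403265, a675325, ad4b20a, ae51899}.
Common ancestors: {5f6f056, 7beea46, 979f8f6, a403265, a675325, ad4b20a}.
Among these, a675325 is not an ancestor of any other common ancestor — it is the merge base.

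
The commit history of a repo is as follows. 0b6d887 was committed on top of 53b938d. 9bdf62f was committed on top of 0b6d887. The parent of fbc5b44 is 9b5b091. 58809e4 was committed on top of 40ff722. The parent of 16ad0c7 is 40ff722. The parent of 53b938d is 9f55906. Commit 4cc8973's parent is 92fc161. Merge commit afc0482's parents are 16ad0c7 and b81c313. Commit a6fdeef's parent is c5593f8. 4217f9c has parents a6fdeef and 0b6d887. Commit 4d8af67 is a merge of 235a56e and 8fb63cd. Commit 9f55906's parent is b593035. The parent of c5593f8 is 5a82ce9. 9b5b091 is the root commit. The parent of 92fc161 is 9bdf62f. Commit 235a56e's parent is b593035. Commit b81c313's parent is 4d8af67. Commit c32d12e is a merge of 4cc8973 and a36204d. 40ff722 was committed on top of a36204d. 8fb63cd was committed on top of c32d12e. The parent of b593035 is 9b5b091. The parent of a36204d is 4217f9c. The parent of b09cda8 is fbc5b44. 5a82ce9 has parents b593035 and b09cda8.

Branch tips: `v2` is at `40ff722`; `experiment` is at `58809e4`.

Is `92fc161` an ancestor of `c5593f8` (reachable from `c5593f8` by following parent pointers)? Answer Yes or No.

Ancestors of c5593f8: {5a82ce9, 9b5b091, b09cda8, b593035, c5593f8, fbc5b44}.
92fc161 is not in that set, so it is not an ancestor of c5593f8.

No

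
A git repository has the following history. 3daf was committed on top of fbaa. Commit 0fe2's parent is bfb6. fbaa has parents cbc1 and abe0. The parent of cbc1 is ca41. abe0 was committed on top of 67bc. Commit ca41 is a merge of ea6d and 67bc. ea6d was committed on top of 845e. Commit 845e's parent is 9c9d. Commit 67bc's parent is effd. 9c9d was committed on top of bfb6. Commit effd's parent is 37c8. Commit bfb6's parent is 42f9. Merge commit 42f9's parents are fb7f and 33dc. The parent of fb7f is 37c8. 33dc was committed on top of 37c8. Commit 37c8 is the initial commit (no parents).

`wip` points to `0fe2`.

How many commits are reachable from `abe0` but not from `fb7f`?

3

Reachable from abe0: {37c8, 67bc, abe0, effd}.
Reachable from fb7f: {37c8, fb7f}.
In abe0's history but not fb7f's: {67bc, abe0, effd} — 3 commits.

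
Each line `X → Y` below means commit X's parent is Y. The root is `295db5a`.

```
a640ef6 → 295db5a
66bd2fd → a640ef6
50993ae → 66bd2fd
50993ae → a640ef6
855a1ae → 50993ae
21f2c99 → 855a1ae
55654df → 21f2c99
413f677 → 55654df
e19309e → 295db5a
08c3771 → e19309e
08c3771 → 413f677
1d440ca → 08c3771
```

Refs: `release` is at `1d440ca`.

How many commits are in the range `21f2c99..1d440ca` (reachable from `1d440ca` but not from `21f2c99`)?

Reachable from 1d440ca: {08c3771, 1d440ca, 21f2c99, 295db5a, 413f677, 50993ae, 55654df, 66bd2fd, 855a1ae, a640ef6, e19309e}.
Reachable from 21f2c99: {21f2c99, 295db5a, 50993ae, 66bd2fd, 855a1ae, a640ef6}.
In 1d440ca's history but not 21f2c99's: {08c3771, 1d440ca, 413f677, 55654df, e19309e} — 5 commits.

5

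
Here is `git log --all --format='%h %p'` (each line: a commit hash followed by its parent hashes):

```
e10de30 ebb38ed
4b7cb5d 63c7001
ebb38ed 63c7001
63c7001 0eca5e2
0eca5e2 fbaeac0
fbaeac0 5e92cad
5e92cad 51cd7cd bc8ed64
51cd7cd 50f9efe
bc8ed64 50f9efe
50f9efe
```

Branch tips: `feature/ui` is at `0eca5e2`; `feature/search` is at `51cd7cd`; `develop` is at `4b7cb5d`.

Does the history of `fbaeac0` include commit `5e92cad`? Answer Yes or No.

Yes

Ancestors of fbaeac0 (commits reachable by following parents): {50f9efe, 51cd7cd, 5e92cad, bc8ed64, fbaeac0}.
5e92cad is in that set, so it is an ancestor of fbaeac0.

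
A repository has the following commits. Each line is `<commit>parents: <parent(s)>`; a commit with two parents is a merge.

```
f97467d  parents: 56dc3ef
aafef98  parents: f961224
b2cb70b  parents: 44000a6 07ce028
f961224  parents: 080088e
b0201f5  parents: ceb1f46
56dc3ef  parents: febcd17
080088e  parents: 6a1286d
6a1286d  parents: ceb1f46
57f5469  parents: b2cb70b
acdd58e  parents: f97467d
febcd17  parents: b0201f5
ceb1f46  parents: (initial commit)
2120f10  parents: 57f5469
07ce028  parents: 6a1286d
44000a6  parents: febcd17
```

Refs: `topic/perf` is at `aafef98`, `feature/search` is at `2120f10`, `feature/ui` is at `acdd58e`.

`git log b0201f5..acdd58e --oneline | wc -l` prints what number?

Reachable from acdd58e: {56dc3ef, acdd58e, b0201f5, ceb1f46, f97467d, febcd17}.
Reachable from b0201f5: {b0201f5, ceb1f46}.
In acdd58e's history but not b0201f5's: {56dc3ef, acdd58e, f97467d, febcd17} — 4 commits.

4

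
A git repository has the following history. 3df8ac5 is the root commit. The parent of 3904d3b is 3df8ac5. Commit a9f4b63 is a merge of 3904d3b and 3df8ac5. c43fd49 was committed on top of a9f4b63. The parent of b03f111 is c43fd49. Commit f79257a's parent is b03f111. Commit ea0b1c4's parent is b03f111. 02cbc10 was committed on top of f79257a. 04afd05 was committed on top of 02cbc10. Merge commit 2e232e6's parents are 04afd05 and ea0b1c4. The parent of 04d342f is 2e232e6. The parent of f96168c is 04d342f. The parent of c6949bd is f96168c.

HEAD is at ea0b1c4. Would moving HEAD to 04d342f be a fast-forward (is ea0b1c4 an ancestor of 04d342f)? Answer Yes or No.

Yes

A fast-forward from ea0b1c4 to 04d342f is possible iff ea0b1c4 is an ancestor of 04d342f.
Ancestors of 04d342f: {02cbc10, 04afd05, 04d342f, 2e232e6, 3904d3b, 3df8ac5, a9f4b63, b03f111, c43fd49, ea0b1c4, f79257a}.
ea0b1c4 is among them, so fast-forward is possible.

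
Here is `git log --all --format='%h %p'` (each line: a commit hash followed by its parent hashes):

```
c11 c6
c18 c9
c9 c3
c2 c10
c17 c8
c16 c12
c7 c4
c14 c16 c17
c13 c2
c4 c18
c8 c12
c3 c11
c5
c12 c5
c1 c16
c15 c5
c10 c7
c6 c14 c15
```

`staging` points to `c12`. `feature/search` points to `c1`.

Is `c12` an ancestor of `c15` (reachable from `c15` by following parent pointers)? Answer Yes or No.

Ancestors of c15: {c15, c5}.
c12 is not in that set, so it is not an ancestor of c15.

No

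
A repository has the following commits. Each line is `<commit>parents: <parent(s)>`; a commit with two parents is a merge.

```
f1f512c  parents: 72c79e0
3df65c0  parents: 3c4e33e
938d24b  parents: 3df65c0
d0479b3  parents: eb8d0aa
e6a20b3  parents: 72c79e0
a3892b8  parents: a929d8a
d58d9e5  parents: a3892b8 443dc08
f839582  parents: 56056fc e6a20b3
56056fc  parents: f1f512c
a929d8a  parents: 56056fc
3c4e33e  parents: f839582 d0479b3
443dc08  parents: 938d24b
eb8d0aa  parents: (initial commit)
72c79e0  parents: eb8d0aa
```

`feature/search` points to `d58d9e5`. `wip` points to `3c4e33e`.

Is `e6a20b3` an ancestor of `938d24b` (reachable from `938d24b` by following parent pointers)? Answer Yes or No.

Yes

Ancestors of 938d24b (commits reachable by following parents): {3c4e33e, 3df65c0, 56056fc, 72c79e0, 938d24b, d0479b3, e6a20b3, eb8d0aa, f1f512c, f839582}.
e6a20b3 is in that set, so it is an ancestor of 938d24b.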